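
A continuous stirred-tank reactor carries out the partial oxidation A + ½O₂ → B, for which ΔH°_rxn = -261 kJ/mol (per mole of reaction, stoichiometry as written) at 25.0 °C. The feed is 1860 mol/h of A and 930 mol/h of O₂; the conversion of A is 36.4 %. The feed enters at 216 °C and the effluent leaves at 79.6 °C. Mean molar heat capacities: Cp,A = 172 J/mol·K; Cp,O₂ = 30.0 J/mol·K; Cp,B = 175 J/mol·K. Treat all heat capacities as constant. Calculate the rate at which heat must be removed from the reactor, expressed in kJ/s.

Extent of reaction ξ = 0.364 × 1860 = 677.04 mol/h
Reaction term: ξ·ΔH°_rxn = 677.04 × -261 = -176710 kJ/h
Sensible, feed 216→25 °C: -66434 kJ/h
Outlet flows (mol/h): A 1183, O₂ 591.48, B 677.04
Sensible, products 25→79.6 °C: 18547 kJ/h
Q = ΔH = -224590 kJ/h = -62.387 kW
Heat removed = 62.387 kJ/s

Q_out = 62.4 kJ/s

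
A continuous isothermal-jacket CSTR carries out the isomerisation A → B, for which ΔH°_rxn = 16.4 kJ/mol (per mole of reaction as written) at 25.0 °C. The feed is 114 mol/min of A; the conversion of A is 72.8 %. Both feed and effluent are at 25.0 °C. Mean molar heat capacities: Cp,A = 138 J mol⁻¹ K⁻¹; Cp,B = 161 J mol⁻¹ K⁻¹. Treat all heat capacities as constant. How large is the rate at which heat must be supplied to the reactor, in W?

Q_in = 22700 W

Extent of reaction ξ = 0.728 × 114 = 82.992 mol/min
Reaction term: ξ·ΔH°_rxn = 82.992 × 16.4 = 1361.1 kJ/min
Q = ΔH = 1361.1 kJ/min = 22.684 kW
Heat supplied = 22684 W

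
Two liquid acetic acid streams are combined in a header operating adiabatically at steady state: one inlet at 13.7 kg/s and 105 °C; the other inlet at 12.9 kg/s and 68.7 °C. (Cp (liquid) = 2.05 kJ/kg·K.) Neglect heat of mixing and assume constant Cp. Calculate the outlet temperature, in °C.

T_out = 87.4 °C

Adiabatic, steady state ⇒ Σ ṁᵢCp,ᵢ(T_out − Tᵢ) = 0
T_out = Σ ṁᵢCp,ᵢTᵢ / Σ ṁᵢCp,ᵢ
      = 4765.7 / 54.53 = 87.396 °C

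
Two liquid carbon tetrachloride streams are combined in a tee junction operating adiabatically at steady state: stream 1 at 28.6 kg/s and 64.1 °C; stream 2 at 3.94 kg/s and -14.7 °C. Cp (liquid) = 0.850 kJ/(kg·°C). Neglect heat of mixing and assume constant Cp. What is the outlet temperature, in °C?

T_out = 54.6 °C

No heat crosses the boundary, so H_out = H_in.
T_out = Σ ṁᵢCp,ᵢTᵢ / Σ ṁᵢCp,ᵢ
      = 1509 / 27.659 = 54.559 °C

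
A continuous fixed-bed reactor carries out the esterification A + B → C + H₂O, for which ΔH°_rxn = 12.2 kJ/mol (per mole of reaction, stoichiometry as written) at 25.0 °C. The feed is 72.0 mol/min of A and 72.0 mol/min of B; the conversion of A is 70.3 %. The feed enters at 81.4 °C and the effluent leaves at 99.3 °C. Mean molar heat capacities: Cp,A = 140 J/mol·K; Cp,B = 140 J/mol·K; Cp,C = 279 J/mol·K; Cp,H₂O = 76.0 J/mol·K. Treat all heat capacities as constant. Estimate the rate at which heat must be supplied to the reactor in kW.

Q_in = 21.0 kW

Extent of reaction ξ = 0.703 × 72.0 = 50.616 mol/min
Reaction term: ξ·ΔH°_rxn = 50.616 × 12.2 = 617.52 kJ/min
Sensible, feed 81.4→25 °C: -1137 kJ/min
Outlet flows (mol/min): A 21.384, B 21.384, C 50.616, H₂O 50.616
Sensible, products 25→99.3 °C: 1779.9 kJ/min
Q = ΔH = 1260.4 kJ/min = 21.007 kW
Heat supplied = 21.007 kW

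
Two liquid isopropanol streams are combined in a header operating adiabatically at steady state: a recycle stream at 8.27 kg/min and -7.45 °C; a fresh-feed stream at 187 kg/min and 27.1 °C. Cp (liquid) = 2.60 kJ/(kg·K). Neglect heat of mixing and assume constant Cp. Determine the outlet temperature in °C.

T_out = 25.6 °C

Energy balance with Q = 0: Σ ṁᵢCp,ᵢ(T_out − Tᵢ) = 0
T_out = Σ ṁᵢCp,ᵢTᵢ / Σ ṁᵢCp,ᵢ
      = 13016 / 507.7 = 25.637 °C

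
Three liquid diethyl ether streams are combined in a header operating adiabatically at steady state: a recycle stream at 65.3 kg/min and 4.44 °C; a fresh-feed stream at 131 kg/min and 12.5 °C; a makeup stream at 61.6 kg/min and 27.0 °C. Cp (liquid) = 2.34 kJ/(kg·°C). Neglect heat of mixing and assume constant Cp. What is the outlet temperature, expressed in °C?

No heat crosses the boundary, so H_out = H_in.
T_out = Σ ṁᵢCp,ᵢTᵢ / Σ ṁᵢCp,ᵢ
      = 8402.1 / 603.49 = 13.923 °C

T_out = 13.9 °C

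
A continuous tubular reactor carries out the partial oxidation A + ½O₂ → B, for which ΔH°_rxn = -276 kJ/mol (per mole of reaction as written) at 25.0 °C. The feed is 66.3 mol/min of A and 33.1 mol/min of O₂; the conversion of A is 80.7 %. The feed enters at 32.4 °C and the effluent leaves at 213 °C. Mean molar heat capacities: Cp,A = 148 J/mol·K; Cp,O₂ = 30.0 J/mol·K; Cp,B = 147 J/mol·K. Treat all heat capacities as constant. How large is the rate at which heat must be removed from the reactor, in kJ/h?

Extent of reaction ξ = 0.807 × 66.3 = 53.504 mol/min
Reaction term: ξ·ΔH°_rxn = 53.504 × -276 = -14767 kJ/min
Sensible, feed 32.4→25 °C: -79.96 kJ/min
Outlet flows (mol/min): A 12.796, O₂ 6.348, B 53.504
Sensible, products 25→213 °C: 1870.5 kJ/min
Q = ΔH = -12977 kJ/min = -216.28 kW
Heat removed = 778600 kJ/h

Q_out = 779000 kJ/h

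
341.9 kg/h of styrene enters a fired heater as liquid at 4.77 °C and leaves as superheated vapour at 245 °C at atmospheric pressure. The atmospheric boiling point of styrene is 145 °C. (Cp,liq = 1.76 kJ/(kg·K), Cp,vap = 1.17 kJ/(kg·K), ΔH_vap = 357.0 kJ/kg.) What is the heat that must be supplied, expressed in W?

Q = 68500 W

liquid 4.77→145 °C: 246.8 kJ/kg
vaporisation at 145 °C: 357 kJ/kg
vapour 145→245 °C: 117 kJ/kg
Δh = 246.8 + 357 + 117 = 720.8 kJ/kg
Q = ṁ·Δh = 341.9 kg/h × 720.8 kJ/kg = 246440 kJ/h
|Q| = 68.456 kW = 68456 W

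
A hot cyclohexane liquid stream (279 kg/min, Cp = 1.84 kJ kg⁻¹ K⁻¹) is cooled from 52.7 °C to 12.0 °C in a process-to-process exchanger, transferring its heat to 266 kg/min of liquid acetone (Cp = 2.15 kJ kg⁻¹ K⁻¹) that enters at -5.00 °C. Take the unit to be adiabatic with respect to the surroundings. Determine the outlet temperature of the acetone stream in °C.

T_c,out = 31.5 °C

Heat released by hot stream: Q = 279 × 1.84 × (52.7 − 12.0) = 20894 kJ/min
Energy balance on cold side (adiabatic exchanger): Q = ṁ_c·Cp_c·(T_c,out − T_c,in)
T_c,out = -5.00 + 20894/(266 × 2.15) = 31.534 °C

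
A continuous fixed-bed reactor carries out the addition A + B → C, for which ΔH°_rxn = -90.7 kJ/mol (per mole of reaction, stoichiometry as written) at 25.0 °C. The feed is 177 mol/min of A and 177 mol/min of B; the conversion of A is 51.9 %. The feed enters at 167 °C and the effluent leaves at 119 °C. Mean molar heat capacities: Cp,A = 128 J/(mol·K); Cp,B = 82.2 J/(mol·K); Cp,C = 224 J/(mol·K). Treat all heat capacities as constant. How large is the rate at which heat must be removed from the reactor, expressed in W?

Extent of reaction ξ = 0.519 × 177 = 91.863 mol/min
Reaction term: ξ·ΔH°_rxn = 91.863 × -90.7 = -8332 kJ/min
Sensible, feed 167→25 °C: -5283.2 kJ/min
Outlet flows (mol/min): A 85.137, B 85.137, C 91.863
Sensible, products 25→119 °C: 3616.5 kJ/min
Q = ΔH = -9998.7 kJ/min = -166.64 kW
Heat removed = 166640 W

Q_out = 167000 W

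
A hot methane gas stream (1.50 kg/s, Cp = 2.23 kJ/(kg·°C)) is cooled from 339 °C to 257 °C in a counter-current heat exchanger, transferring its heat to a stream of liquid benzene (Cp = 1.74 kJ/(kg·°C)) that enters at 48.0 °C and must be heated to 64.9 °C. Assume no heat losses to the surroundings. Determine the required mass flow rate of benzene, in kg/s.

ṁ_c = 9.33 kg/s

Heat released by hot stream: Q = 1.50 × 2.23 × (339 − 257) = 274.29 kJ/s
Energy balance on cold side (adiabatic exchanger): Q = ṁ_c·Cp_c·(T_c,out − T_c,in)
ṁ_c = 274.29 / [1.74 × (64.9 − 48.0)] = 9.3277 kg/s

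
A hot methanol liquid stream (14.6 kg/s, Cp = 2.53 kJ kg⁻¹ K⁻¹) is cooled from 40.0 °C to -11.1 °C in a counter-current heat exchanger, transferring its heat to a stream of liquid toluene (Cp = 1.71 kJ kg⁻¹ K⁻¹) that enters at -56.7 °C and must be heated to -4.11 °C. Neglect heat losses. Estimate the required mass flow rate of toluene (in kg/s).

ṁ_c = 21.0 kg/s

Heat released by hot stream: Q = 14.6 × 2.53 × (40.0 − -11.1) = 1887.5 kJ/s
Energy balance on cold side (adiabatic exchanger): Q = ṁ_c·Cp_c·(T_c,out − T_c,in)
ṁ_c = 1887.5 / [1.71 × (-4.11 − -56.7)] = 20.989 kg/s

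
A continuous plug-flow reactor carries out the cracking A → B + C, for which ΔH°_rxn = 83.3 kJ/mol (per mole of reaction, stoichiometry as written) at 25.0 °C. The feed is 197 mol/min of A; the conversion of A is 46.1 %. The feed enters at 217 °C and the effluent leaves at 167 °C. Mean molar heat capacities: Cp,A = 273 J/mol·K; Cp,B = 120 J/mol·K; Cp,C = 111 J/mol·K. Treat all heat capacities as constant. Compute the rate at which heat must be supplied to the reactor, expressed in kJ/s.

Q_in = 72.2 kJ/s

Extent of reaction ξ = 0.461 × 197 = 90.817 mol/min
Reaction term: ξ·ΔH°_rxn = 90.817 × 83.3 = 7565.1 kJ/min
Sensible, feed 217→25 °C: -10326 kJ/min
Outlet flows (mol/min): A 106.18, B 90.817, C 90.817
Sensible, products 25→167 °C: 7095.3 kJ/min
Q = ΔH = 4334.4 kJ/min = 72.24 kW
Heat supplied = 72.24 kJ/s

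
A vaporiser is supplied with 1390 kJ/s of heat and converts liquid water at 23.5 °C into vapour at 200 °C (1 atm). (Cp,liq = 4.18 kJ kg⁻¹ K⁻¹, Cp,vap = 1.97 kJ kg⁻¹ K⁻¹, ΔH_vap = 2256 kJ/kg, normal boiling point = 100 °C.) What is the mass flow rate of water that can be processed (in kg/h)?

Δh = 4.18×(100−23.5) + 2256 + 1.97×(200−100) = 2772.8 kJ/kg
Q = 1390 kJ/s = 1390 kJ/s = 5.004e+06 kJ/h
ṁ = Q/Δh = 5.004e+06 / 2772.8 = 1804.7 kg/h

ṁ = 1800 kg/h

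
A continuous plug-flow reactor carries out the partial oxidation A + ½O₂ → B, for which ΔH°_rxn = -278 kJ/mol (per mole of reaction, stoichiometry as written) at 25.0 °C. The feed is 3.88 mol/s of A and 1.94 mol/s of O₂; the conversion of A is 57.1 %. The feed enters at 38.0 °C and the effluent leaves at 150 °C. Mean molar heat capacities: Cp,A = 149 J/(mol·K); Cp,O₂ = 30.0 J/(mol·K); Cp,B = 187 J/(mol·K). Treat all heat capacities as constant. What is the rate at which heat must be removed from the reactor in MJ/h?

Q_out = 1940 MJ/h

Extent of reaction ξ = 0.571 × 3.88 = 2.2155 mol/s
Reaction term: ξ·ΔH°_rxn = 2.2155 × -278 = -615.9 kJ/s
Sensible, feed 38.0→25 °C: -8.2722 kJ/s
Outlet flows (mol/s): A 1.6645, O₂ 0.83226, B 2.2155
Sensible, products 25→150 °C: 85.91 kJ/s
Q = ΔH = -538.27 kJ/s = -538.27 kW
Heat removed = 1937.8 MJ/h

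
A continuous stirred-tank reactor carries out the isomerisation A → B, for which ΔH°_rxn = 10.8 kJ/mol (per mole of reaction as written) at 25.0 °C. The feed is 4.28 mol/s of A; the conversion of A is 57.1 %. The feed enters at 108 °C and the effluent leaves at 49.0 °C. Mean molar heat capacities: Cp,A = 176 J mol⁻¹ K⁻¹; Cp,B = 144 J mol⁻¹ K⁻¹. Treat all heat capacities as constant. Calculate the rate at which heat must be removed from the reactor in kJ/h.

Q_out = 71700 kJ/h

Extent of reaction ξ = 0.571 × 4.28 = 2.4439 mol/s
Reaction term: ξ·ΔH°_rxn = 2.4439 × 10.8 = 26.394 kJ/s
Sensible, feed 108→25 °C: -62.522 kJ/s
Outlet flows (mol/s): A 1.8361, B 2.4439
Sensible, products 25→49.0 °C: 16.202 kJ/s
Q = ΔH = -19.927 kJ/s = -19.927 kW
Heat removed = 71735 kJ/h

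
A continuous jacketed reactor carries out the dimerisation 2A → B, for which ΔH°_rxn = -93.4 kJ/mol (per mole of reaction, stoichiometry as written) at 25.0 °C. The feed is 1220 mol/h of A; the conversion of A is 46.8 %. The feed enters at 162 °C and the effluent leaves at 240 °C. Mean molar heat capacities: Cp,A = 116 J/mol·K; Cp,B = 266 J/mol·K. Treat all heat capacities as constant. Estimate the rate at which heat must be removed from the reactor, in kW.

Extent of reaction ξ = 0.468 × 1220 / 2 = 285.48 mol/h
Reaction term: ξ·ΔH°_rxn = 285.48 × -93.4 = -26664 kJ/h
Sensible, feed 162→25 °C: -19388 kJ/h
Outlet flows (mol/h): A 649.04, B 285.48
Sensible, products 25→240 °C: 32514 kJ/h
Q = ΔH = -13538 kJ/h = -3.7607 kW
Heat removed = 3.7607 kW

Q_out = 3.76 kW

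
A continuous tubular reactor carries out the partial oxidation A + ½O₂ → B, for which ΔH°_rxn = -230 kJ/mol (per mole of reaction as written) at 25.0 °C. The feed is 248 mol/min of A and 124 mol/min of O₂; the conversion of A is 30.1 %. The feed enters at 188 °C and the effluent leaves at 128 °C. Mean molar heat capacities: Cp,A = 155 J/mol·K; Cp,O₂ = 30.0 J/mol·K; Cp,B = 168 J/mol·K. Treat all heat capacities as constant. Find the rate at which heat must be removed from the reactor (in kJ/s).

Extent of reaction ξ = 0.301 × 248 = 74.648 mol/min
Reaction term: ξ·ΔH°_rxn = 74.648 × -230 = -17169 kJ/min
Sensible, feed 188→25 °C: -6872.1 kJ/min
Outlet flows (mol/min): A 173.35, O₂ 86.676, B 74.648
Sensible, products 25→128 °C: 4327.1 kJ/min
Q = ΔH = -19714 kJ/min = -328.57 kW
Heat removed = 328.57 kJ/s

Q_out = 329 kJ/s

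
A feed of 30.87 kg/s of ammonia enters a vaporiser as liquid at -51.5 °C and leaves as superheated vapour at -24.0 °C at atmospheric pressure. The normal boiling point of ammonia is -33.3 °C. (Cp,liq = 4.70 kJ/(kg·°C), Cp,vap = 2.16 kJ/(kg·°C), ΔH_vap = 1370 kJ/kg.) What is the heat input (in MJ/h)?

Q = 164000 MJ/h

liquid -51.5→-33.3 °C: 85.54 kJ/kg
vaporisation at -33.3 °C: 1370 kJ/kg
vapour -33.3→-24.0 °C: 20.088 kJ/kg
Δh = 85.54 + 1370 + 20.088 = 1475.6 kJ/kg
Q = ṁ·Δh = 30.87 kg/s × 1475.6 kJ/kg = 45553 kJ/s
|Q| = 45553 kW = 163990 MJ/h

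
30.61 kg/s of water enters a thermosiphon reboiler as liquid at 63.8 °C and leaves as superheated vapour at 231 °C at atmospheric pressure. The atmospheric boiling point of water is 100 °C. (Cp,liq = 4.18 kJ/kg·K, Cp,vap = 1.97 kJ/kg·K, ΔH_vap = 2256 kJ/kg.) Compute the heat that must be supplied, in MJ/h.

Q = 294000 MJ/h

liquid 63.8→100 °C: 151.32 kJ/kg
vaporisation at 100 °C: 2256 kJ/kg
vapour 100→231 °C: 258.07 kJ/kg
Δh = 151.32 + 2256 + 258.07 = 2665.4 kJ/kg
Q = ṁ·Δh = 30.61 kg/s × 2665.4 kJ/kg = 81587 kJ/s
|Q| = 81587 kW = 293710 MJ/h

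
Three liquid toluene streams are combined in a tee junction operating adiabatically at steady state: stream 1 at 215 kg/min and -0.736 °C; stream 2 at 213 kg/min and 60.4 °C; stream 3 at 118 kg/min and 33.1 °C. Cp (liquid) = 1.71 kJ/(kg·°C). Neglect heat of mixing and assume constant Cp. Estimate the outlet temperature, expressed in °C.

Energy balance with Q = 0: Σ ṁᵢCp,ᵢ(T_out − Tᵢ) = 0
T_out = Σ ṁᵢCp,ᵢTᵢ / Σ ṁᵢCp,ᵢ
      = 28408 / 933.66 = 30.426 °C

T_out = 30.4 °C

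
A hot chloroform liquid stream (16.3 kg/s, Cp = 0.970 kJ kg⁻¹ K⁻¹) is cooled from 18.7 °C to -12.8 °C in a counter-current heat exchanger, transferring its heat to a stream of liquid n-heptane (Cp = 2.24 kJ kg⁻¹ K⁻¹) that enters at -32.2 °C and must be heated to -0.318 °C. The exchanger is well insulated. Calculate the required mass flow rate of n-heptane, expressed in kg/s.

ṁ_c = 6.97 kg/s

Heat released by hot stream: Q = 16.3 × 0.970 × (18.7 − -12.8) = 498.05 kJ/s
Energy balance on cold side (adiabatic exchanger): Q = ṁ_c·Cp_c·(T_c,out − T_c,in)
ṁ_c = 498.05 / [2.24 × (-0.318 − -32.2)] = 6.9739 kg/s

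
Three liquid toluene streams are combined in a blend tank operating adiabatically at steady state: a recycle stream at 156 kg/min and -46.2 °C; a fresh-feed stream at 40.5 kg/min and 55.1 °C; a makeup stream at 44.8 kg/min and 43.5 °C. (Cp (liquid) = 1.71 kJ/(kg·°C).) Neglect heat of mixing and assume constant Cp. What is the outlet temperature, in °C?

T_out = -12.5 °C

Adiabatic, steady state ⇒ Σ ṁᵢCp,ᵢ(T_out − Tᵢ) = 0
T_out = Σ ṁᵢCp,ᵢTᵢ / Σ ṁᵢCp,ᵢ
      = -5175.9 / 412.62 = -12.544 °C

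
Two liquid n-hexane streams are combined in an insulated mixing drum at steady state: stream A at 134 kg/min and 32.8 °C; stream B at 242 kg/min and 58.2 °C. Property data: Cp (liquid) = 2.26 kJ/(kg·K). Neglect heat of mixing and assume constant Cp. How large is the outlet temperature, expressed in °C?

Adiabatic, steady state ⇒ Σ ṁᵢCp,ᵢ(T_out − Tᵢ) = 0
T_out = Σ ṁᵢCp,ᵢTᵢ / Σ ṁᵢCp,ᵢ
      = 41764 / 849.76 = 49.148 °C

T_out = 49.1 °C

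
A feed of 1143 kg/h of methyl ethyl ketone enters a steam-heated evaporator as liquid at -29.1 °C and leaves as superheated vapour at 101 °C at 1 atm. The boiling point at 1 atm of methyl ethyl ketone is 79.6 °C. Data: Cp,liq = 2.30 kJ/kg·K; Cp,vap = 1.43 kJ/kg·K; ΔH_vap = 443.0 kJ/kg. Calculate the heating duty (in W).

Q = 230000 W

liquid -29.1→79.6 °C: 250.01 kJ/kg
vaporisation at 79.6 °C: 443 kJ/kg
vapour 79.6→101 °C: 30.602 kJ/kg
Δh = 250.01 + 443 + 30.602 = 723.61 kJ/kg
Q = ṁ·Δh = 1143 kg/h × 723.61 kJ/kg = 827090 kJ/h
|Q| = 229.75 kW = 229750 W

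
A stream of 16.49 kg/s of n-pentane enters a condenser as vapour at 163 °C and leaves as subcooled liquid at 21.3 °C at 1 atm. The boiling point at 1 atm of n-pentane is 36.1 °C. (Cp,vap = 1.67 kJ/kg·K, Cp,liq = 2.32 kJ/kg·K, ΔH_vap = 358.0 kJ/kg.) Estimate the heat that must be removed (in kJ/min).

vapour 163→36.1 °C: -211.92 kJ/kg
condensation at 36.1 °C: -358 kJ/kg
liquid 36.1→21.3 °C: -34.336 kJ/kg
Δh = -211.92 + -358 + -34.336 = -604.26 kJ/kg
Q = ṁ·Δh = 16.49 kg/s × -604.26 kJ/kg = -9964.2 kJ/s
|Q| = 9964.2 kW = 597850 kJ/min

Q_c = 598000 kJ/min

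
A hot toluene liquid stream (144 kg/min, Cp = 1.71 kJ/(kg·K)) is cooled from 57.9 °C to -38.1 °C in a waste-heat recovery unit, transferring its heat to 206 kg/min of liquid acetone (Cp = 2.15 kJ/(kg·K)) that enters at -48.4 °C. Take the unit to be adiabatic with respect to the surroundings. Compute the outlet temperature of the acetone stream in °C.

T_c,out = 4.97 °C

Heat released by hot stream: Q = 144 × 1.71 × (57.9 − -38.1) = 23639 kJ/min
Energy balance on cold side (adiabatic exchanger): Q = ṁ_c·Cp_c·(T_c,out − T_c,in)
T_c,out = -48.4 + 23639/(206 × 2.15) = 4.9733 °C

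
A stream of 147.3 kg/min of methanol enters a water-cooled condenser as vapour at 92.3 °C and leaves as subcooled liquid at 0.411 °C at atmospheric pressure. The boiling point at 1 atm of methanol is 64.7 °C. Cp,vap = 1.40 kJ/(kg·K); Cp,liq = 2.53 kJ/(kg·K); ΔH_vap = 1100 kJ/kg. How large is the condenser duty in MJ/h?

Q_c = 11500 MJ/h

vapour 92.3→64.7 °C: -38.64 kJ/kg
condensation at 64.7 °C: -1100 kJ/kg
liquid 64.7→0.411 °C: -162.65 kJ/kg
Δh = -38.64 + -1100 + -162.65 = -1301.3 kJ/kg
Q = ṁ·Δh = 147.3 kg/min × -1301.3 kJ/kg = -191680 kJ/min
|Q| = 3194.7 kW = 11501 MJ/h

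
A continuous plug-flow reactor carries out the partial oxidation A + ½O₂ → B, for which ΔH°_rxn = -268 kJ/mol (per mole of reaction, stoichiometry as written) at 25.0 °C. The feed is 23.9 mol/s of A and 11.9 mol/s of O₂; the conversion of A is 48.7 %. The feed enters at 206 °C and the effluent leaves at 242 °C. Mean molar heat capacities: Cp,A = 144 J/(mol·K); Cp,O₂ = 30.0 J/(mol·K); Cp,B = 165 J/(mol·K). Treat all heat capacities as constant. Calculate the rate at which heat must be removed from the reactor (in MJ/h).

Extent of reaction ξ = 0.487 × 23.9 = 11.639 mol/s
Reaction term: ξ·ΔH°_rxn = 11.639 × -268 = -3119.3 kJ/s
Sensible, feed 206→25 °C: -687.55 kJ/s
Outlet flows (mol/s): A 12.261, O₂ 6.0804, B 11.639
Sensible, products 25→242 °C: 839.45 kJ/s
Q = ΔH = -2967.4 kJ/s = -2967.4 kW
Heat removed = 10683 MJ/h

Q_out = 10700 MJ/h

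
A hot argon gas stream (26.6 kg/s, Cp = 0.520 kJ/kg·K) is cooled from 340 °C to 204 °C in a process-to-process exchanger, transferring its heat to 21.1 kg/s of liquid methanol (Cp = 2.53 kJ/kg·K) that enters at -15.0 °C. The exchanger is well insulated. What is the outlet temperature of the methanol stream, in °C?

T_c,out = 20.2 °C

Heat released by hot stream: Q = 26.6 × 0.520 × (340 − 204) = 1881.2 kJ/s
Energy balance on cold side (adiabatic exchanger): Q = ṁ_c·Cp_c·(T_c,out − T_c,in)
T_c,out = -15.0 + 1881.2/(21.1 × 2.53) = 20.239 °C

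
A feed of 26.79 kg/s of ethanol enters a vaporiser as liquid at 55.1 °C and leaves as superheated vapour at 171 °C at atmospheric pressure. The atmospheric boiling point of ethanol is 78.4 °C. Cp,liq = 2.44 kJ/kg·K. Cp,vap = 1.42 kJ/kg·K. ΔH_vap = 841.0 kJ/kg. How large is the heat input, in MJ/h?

liquid 55.1→78.4 °C: 56.852 kJ/kg
vaporisation at 78.4 °C: 841 kJ/kg
vapour 78.4→171 °C: 131.49 kJ/kg
Δh = 56.852 + 841 + 131.49 = 1029.3 kJ/kg
Q = ṁ·Δh = 26.79 kg/s × 1029.3 kJ/kg = 27576 kJ/s
|Q| = 27576 kW = 99274 MJ/h

Q = 99300 MJ/h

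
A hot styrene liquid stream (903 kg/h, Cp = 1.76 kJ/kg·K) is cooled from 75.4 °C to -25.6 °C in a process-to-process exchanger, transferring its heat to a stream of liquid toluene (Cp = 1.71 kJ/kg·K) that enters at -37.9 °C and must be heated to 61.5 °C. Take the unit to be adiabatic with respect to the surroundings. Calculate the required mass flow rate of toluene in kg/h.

ṁ_c = 944 kg/h

Heat released by hot stream: Q = 903 × 1.76 × (75.4 − -25.6) = 160520 kJ/h
Energy balance on cold side (adiabatic exchanger): Q = ṁ_c·Cp_c·(T_c,out − T_c,in)
ṁ_c = 160520 / [1.71 × (61.5 − -37.9)] = 944.36 kg/h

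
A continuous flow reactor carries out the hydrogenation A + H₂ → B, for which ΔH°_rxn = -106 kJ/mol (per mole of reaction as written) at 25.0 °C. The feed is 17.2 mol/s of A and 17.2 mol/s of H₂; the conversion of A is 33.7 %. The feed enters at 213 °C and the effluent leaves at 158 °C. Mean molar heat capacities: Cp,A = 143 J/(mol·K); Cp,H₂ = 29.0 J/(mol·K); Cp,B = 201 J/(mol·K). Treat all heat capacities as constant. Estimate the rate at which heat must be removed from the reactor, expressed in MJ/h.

Q_out = 2720 MJ/h

Extent of reaction ξ = 0.337 × 17.2 = 5.7964 mol/s
Reaction term: ξ·ΔH°_rxn = 5.7964 × -106 = -614.42 kJ/s
Sensible, feed 213→25 °C: -556.18 kJ/s
Outlet flows (mol/s): A 11.404, H₂ 11.404, B 5.7964
Sensible, products 25→158 °C: 415.82 kJ/s
Q = ΔH = -754.77 kJ/s = -754.77 kW
Heat removed = 2717.2 MJ/h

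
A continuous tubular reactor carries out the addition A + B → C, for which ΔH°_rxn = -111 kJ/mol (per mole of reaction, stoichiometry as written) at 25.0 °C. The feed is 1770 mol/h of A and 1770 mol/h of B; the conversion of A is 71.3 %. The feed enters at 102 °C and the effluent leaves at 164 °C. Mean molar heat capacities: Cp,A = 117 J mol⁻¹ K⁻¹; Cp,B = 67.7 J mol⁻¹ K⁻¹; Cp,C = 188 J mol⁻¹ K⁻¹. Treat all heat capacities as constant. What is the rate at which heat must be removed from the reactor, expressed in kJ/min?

Q_out = 1990 kJ/min

Extent of reaction ξ = 0.713 × 1770 = 1262 mol/h
Reaction term: ξ·ΔH°_rxn = 1262 × -111 = -140080 kJ/h
Sensible, feed 102→25 °C: -25173 kJ/h
Outlet flows (mol/h): A 507.99, B 507.99, C 1262
Sensible, products 25→164 °C: 46021 kJ/h
Q = ΔH = -119240 kJ/h = -33.121 kW
Heat removed = 1987.3 kJ/min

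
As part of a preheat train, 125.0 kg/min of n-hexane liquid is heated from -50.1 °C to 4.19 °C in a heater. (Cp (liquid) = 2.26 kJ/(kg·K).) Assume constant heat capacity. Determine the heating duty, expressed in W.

Q = 256000 W

Q = ṁ·Cp·ΔT = 125.0 × 2.26 × (4.19 − -50.1) = 15337 kJ/min
Converting: 15337 / 60 s = 255.62 kW
Heating duty = 255620 W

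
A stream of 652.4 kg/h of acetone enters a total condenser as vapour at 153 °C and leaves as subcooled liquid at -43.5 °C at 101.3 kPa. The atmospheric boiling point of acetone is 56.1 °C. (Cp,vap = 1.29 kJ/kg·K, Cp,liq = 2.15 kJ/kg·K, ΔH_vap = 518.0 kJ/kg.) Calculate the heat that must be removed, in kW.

vapour 153→56.1 °C: -125 kJ/kg
condensation at 56.1 °C: -518 kJ/kg
liquid 56.1→-43.5 °C: -214.14 kJ/kg
Δh = -125 + -518 + -214.14 = -857.14 kJ/kg
Q = ṁ·Δh = 652.4 kg/h × -857.14 kJ/kg = -559200 kJ/h
|Q| = 155.33 kW

Q_c = 155 kW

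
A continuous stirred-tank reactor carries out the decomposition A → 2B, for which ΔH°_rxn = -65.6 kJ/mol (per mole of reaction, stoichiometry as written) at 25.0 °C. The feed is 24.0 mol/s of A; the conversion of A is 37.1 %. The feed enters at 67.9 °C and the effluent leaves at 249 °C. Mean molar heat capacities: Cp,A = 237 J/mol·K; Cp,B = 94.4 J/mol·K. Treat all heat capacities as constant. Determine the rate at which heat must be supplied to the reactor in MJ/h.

Q_in = 1260 MJ/h

Extent of reaction ξ = 0.371 × 24.0 = 8.904 mol/s
Reaction term: ξ·ΔH°_rxn = 8.904 × -65.6 = -584.1 kJ/s
Sensible, feed 67.9→25 °C: -244.02 kJ/s
Outlet flows (mol/s): A 15.096, B 17.808
Sensible, products 25→249 °C: 1178 kJ/s
Q = ΔH = 349.86 kJ/s = 349.86 kW
Heat supplied = 1259.5 MJ/h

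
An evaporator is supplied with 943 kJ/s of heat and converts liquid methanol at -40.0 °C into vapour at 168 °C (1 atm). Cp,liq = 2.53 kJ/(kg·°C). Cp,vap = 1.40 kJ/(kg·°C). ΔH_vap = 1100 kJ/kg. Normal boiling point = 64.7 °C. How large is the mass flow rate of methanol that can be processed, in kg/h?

Δh = 2.53×(64.7−-40.0) + 1100 + 1.40×(168−64.7) = 1509.5 kJ/kg
Q = 943 kJ/s = 943 kJ/s = 3.3948e+06 kJ/h
ṁ = Q/Δh = 3.3948e+06 / 1509.5 = 2248.9 kg/h

ṁ = 2250 kg/h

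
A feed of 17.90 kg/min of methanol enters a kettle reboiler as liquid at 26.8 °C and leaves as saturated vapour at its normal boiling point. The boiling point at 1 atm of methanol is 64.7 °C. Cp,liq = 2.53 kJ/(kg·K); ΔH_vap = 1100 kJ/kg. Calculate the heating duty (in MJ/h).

liquid 26.8→64.7 °C: 95.887 kJ/kg
vaporisation at 64.7 °C: 1100 kJ/kg
Δh = 95.887 + 1100 = 1195.9 kJ/kg
Q = ṁ·Δh = 17.90 kg/min × 1195.9 kJ/kg = 21406 kJ/min
|Q| = 356.77 kW = 1284.4 MJ/h

Q = 1280 MJ/h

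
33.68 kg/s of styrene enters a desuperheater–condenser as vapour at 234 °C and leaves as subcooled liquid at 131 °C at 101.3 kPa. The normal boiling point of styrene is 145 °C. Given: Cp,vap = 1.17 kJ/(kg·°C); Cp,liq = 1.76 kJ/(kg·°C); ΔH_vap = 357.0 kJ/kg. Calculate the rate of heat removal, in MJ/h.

Q_c = 58900 MJ/h

vapour 234→145 °C: -104.13 kJ/kg
condensation at 145 °C: -357 kJ/kg
liquid 145→131 °C: -24.64 kJ/kg
Δh = -104.13 + -357 + -24.64 = -485.77 kJ/kg
Q = ṁ·Δh = 33.68 kg/s × -485.77 kJ/kg = -16361 kJ/s
|Q| = 16361 kW = 58899 MJ/h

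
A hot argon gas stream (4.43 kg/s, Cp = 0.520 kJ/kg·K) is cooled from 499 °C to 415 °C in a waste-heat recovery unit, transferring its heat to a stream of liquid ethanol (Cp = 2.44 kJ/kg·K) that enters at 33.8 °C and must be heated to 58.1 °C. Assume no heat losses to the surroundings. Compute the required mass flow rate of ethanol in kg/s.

ṁ_c = 3.26 kg/s

Heat released by hot stream: Q = 4.43 × 0.520 × (499 − 415) = 193.5 kJ/s
Energy balance on cold side (adiabatic exchanger): Q = ṁ_c·Cp_c·(T_c,out − T_c,in)
ṁ_c = 193.5 / [2.44 × (58.1 − 33.8)] = 3.2635 kg/s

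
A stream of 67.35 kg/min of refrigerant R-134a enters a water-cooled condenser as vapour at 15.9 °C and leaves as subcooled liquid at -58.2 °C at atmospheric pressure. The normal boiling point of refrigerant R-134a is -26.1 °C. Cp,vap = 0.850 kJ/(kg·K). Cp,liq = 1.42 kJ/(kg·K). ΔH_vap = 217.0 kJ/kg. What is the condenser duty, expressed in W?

vapour 15.9→-26.1 °C: -35.7 kJ/kg
condensation at -26.1 °C: -217 kJ/kg
liquid -26.1→-58.2 °C: -45.582 kJ/kg
Δh = -35.7 + -217 + -45.582 = -298.28 kJ/kg
Q = ṁ·Δh = 67.35 kg/min × -298.28 kJ/kg = -20089 kJ/min
|Q| = 334.82 kW = 334820 W

Q_c = 335000 W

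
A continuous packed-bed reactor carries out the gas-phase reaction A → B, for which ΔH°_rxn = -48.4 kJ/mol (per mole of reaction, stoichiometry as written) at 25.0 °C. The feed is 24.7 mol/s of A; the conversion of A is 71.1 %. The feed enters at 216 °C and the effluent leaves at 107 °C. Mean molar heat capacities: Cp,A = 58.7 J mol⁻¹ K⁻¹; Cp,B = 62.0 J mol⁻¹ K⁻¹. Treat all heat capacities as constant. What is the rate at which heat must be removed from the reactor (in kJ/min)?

Extent of reaction ξ = 0.711 × 24.7 = 17.562 mol/s
Reaction term: ξ·ΔH°_rxn = 17.562 × -48.4 = -849.99 kJ/s
Sensible, feed 216→25 °C: -276.93 kJ/s
Outlet flows (mol/s): A 7.1383, B 17.562
Sensible, products 25→107 °C: 123.64 kJ/s
Q = ΔH = -1003.3 kJ/s = -1003.3 kW
Heat removed = 60196 kJ/min

Q_out = 60200 kJ/min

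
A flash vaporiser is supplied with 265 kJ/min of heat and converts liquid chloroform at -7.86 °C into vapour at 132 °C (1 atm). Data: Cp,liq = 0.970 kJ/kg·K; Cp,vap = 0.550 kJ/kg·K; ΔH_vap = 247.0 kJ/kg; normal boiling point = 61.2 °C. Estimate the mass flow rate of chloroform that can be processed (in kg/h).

Δh = 0.970×(61.2−-7.86) + 247.0 + 0.550×(132−61.2) = 352.93 kJ/kg
Q = 265 kJ/min = 4.4167 kJ/s = 15900 kJ/h
ṁ = Q/Δh = 15900 / 352.93 = 45.052 kg/h

ṁ = 45.1 kg/h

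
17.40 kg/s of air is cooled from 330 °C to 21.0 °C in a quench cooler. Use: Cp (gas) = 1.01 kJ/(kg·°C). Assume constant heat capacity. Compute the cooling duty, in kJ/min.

Q_c = 326000 kJ/min

Q = ṁ·Cp·ΔT = 17.40 × 1.01 × (21.0 − 330) = -5430.4 kJ/s
Cooling duty = 325820 kJ/min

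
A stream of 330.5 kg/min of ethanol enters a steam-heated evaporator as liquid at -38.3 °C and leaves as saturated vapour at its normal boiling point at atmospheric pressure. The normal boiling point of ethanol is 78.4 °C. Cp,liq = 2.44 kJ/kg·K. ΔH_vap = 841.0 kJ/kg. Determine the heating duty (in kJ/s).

Q = 6200 kJ/s

liquid -38.3→78.4 °C: 284.75 kJ/kg
vaporisation at 78.4 °C: 841 kJ/kg
Δh = 284.75 + 841 = 1125.7 kJ/kg
Q = ṁ·Δh = 330.5 kg/min × 1125.7 kJ/kg = 372060 kJ/min
|Q| = 6201 kW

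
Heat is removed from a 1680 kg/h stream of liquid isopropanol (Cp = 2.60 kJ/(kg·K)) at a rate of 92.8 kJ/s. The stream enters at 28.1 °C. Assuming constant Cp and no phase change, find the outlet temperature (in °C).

Q = 92.8 kJ/s = 334080 kJ/h
ΔT = Q/(ṁ·Cp) = 334080/(1680×2.60) = 76.484 K
T_out = 28.1 − 76.484 = -48.384 °C

T_out = -48.4 °C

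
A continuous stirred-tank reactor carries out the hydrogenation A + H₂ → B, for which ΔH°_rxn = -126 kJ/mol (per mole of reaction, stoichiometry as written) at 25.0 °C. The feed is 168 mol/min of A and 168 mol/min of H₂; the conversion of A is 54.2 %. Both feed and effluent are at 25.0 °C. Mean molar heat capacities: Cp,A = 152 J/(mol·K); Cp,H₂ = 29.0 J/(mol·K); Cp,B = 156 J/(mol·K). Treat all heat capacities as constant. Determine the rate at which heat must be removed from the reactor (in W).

Q_out = 191000 W

Extent of reaction ξ = 0.542 × 168 = 91.056 mol/min
Reaction term: ξ·ΔH°_rxn = 91.056 × -126 = -11473 kJ/min
Q = ΔH = -11473 kJ/min = -191.22 kW
Heat removed = 191220 W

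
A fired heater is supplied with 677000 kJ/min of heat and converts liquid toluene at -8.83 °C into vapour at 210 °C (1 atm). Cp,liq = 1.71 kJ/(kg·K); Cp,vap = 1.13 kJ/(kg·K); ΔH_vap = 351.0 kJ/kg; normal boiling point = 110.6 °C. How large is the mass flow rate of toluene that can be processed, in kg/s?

Δh = 1.71×(110.6−-8.83) + 351.0 + 1.13×(210−110.6) = 667.55 kJ/kg
Q = 677000 kJ/min = 11283 kJ/s = 11283 kJ/s
ṁ = Q/Δh = 11283 / 667.55 = 16.903 kg/s

ṁ = 16.9 kg/s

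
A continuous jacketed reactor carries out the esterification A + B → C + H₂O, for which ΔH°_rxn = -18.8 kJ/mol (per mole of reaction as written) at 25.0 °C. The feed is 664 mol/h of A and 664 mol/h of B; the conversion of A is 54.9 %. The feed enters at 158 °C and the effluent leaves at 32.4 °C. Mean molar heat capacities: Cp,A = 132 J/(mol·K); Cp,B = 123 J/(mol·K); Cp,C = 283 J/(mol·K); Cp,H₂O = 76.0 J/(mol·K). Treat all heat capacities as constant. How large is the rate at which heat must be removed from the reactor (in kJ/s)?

Q_out = 7.73 kJ/s

Extent of reaction ξ = 0.549 × 664 = 364.54 mol/h
Reaction term: ξ·ΔH°_rxn = 364.54 × -18.8 = -6853.3 kJ/h
Sensible, feed 158→25 °C: -22520 kJ/h
Outlet flows (mol/h): A 299.46, B 299.46, C 364.54, H₂O 364.54
Sensible, products 25→32.4 °C: 1533.5 kJ/h
Q = ΔH = -27839 kJ/h = -7.7331 kW
Heat removed = 7.7331 kJ/s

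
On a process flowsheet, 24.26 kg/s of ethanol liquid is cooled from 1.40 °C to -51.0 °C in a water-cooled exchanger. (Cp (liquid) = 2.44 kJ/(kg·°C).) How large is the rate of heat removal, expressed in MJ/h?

Q_c = 11200 MJ/h

Q = ṁ·Cp·ΔT = 24.26 × 2.44 × (-51.0 − 1.40) = -3101.8 kJ/s
Cooling duty = 11166 MJ/h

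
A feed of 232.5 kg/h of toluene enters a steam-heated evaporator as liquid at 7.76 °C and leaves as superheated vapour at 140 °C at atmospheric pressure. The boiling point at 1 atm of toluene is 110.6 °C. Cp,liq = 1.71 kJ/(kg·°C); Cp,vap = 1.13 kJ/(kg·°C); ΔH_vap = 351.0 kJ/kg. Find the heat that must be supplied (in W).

Q = 36200 W

liquid 7.76→110.6 °C: 175.86 kJ/kg
vaporisation at 110.6 °C: 351 kJ/kg
vapour 110.6→140 °C: 33.222 kJ/kg
Δh = 175.86 + 351 + 33.222 = 560.08 kJ/kg
Q = ṁ·Δh = 232.5 kg/h × 560.08 kJ/kg = 130220 kJ/h
|Q| = 36.172 kW = 36172 W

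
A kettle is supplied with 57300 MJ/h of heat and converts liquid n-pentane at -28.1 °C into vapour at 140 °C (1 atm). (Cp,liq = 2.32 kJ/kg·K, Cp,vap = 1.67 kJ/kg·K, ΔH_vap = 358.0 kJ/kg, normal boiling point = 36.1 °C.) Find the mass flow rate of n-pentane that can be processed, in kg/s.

ṁ = 23.4 kg/s

Δh = 2.32×(36.1−-28.1) + 358.0 + 1.67×(140−36.1) = 680.46 kJ/kg
Q = 57300 MJ/h = 15917 kJ/s = 15917 kJ/s
ṁ = Q/Δh = 15917 / 680.46 = 23.391 kg/s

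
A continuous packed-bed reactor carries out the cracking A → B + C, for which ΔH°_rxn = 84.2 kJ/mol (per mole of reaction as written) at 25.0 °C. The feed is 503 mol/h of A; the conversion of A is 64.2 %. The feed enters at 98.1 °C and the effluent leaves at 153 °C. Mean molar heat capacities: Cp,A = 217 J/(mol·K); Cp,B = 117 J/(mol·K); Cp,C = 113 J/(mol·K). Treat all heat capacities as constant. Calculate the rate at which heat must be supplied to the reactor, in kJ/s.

Extent of reaction ξ = 0.642 × 503 = 322.93 mol/h
Reaction term: ξ·ΔH°_rxn = 322.93 × 84.2 = 27190 kJ/h
Sensible, feed 98.1→25 °C: -7978.9 kJ/h
Outlet flows (mol/h): A 180.07, B 322.93, C 322.93
Sensible, products 25→153 °C: 14509 kJ/h
Q = ΔH = 33720 kJ/h = 9.3667 kW
Heat supplied = 9.3667 kJ/s

Q_in = 9.37 kJ/s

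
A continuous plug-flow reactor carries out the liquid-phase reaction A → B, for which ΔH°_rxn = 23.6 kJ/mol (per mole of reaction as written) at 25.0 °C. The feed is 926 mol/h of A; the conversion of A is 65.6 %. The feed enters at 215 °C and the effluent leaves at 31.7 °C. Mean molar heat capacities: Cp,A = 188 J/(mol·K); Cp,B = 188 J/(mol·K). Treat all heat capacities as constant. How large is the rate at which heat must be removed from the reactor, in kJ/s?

Extent of reaction ξ = 0.656 × 926 = 607.46 mol/h
Reaction term: ξ·ΔH°_rxn = 607.46 × 23.6 = 14336 kJ/h
Sensible, feed 215→25 °C: -33077 kJ/h
Outlet flows (mol/h): A 318.54, B 607.46
Sensible, products 25→31.7 °C: 1166.4 kJ/h
Q = ΔH = -17574 kJ/h = -4.8818 kW
Heat removed = 4.8818 kJ/s

Q_out = 4.88 kJ/s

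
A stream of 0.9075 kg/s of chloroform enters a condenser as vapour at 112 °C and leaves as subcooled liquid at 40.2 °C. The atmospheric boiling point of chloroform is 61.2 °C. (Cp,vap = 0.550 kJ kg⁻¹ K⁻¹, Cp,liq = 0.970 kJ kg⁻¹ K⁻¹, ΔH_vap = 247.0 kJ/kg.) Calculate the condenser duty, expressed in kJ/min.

Q_c = 16100 kJ/min

vapour 112→61.2 °C: -27.94 kJ/kg
condensation at 61.2 °C: -247 kJ/kg
liquid 61.2→40.2 °C: -20.37 kJ/kg
Δh = -27.94 + -247 + -20.37 = -295.31 kJ/kg
Q = ṁ·Δh = 0.9075 kg/s × -295.31 kJ/kg = -267.99 kJ/s
|Q| = 267.99 kW = 16080 kJ/min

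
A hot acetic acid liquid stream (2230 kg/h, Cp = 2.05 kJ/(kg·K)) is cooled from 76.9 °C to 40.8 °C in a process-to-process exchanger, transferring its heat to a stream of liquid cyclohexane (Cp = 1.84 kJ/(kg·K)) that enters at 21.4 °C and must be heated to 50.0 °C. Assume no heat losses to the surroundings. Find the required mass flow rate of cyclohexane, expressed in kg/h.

ṁ_c = 3140 kg/h

Heat released by hot stream: Q = 2230 × 2.05 × (76.9 − 40.8) = 165030 kJ/h
Energy balance on cold side (adiabatic exchanger): Q = ṁ_c·Cp_c·(T_c,out − T_c,in)
ṁ_c = 165030 / [1.84 × (50.0 − 21.4)] = 3136 kg/h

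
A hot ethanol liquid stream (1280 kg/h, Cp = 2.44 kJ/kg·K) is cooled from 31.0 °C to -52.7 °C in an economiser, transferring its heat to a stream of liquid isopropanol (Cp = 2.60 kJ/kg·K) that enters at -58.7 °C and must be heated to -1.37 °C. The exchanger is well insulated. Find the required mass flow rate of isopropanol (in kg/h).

Heat released by hot stream: Q = 1280 × 2.44 × (31.0 − -52.7) = 261410 kJ/h
Energy balance on cold side (adiabatic exchanger): Q = ṁ_c·Cp_c·(T_c,out − T_c,in)
ṁ_c = 261410 / [2.60 × (-1.37 − -58.7)] = 1753.8 kg/h

ṁ_c = 1750 kg/h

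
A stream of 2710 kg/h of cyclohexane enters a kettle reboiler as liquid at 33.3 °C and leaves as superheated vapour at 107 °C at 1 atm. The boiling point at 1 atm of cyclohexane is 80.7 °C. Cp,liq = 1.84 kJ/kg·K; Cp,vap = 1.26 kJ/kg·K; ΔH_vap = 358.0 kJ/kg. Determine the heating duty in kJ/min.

Q = 21600 kJ/min

liquid 33.3→80.7 °C: 87.216 kJ/kg
vaporisation at 80.7 °C: 358 kJ/kg
vapour 80.7→107 °C: 33.138 kJ/kg
Δh = 87.216 + 358 + 33.138 = 478.35 kJ/kg
Q = ṁ·Δh = 2710 kg/h × 478.35 kJ/kg = 1.2963e+06 kJ/h
|Q| = 360.09 kW = 21606 kJ/min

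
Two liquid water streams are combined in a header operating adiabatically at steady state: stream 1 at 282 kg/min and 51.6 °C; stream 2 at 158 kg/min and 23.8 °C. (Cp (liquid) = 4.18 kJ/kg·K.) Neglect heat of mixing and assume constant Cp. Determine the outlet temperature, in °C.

T_out = 41.6 °C

Adiabatic, steady state ⇒ Σ ṁᵢCp,ᵢ(T_out − Tᵢ) = 0
Σ ṁᵢCp,ᵢTᵢ = 282×4.18×51.6 + 158×4.18×23.8 = 76542
Σ ṁᵢCp,ᵢ = 282×4.18 + 158×4.18 = 1839.2
T_out = 76542 / 1839.2 = 41.617 °C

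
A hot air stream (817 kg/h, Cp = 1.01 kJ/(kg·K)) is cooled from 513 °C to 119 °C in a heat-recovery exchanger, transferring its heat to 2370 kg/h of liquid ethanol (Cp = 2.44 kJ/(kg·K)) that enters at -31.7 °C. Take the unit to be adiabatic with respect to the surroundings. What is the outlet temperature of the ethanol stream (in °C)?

T_c,out = 24.5 °C

Heat released by hot stream: Q = 817 × 1.01 × (513 − 119) = 325120 kJ/h
Energy balance on cold side (adiabatic exchanger): Q = ṁ_c·Cp_c·(T_c,out − T_c,in)
T_c,out = -31.7 + 325120/(2370 × 2.44) = 24.521 °C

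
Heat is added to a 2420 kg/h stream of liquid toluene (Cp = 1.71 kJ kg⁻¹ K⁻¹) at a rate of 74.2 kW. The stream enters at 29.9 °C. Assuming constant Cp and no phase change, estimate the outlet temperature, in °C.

Q = 74.2 kW = 267120 kJ/h
ΔT = Q/(ṁ·Cp) = 267120/(2420×1.71) = 64.55 K
T_out = 29.9 + 64.55 = 94.45 °C

T_out = 94.4 °C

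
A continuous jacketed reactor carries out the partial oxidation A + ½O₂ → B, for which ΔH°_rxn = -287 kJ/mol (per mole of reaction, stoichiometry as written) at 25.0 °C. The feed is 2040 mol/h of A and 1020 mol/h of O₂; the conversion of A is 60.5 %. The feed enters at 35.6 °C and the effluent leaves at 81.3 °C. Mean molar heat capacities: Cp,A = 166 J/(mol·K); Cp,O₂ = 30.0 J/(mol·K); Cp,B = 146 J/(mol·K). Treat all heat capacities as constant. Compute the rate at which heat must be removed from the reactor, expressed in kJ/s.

Q_out = 94.4 kJ/s

Extent of reaction ξ = 0.605 × 2040 = 1234.2 mol/h
Reaction term: ξ·ΔH°_rxn = 1234.2 × -287 = -354220 kJ/h
Sensible, feed 35.6→25 °C: -3913.9 kJ/h
Outlet flows (mol/h): A 805.8, O₂ 402.9, B 1234.2
Sensible, products 25→81.3 °C: 18356 kJ/h
Q = ΔH = -339770 kJ/h = -94.381 kW
Heat removed = 94.381 kJ/s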